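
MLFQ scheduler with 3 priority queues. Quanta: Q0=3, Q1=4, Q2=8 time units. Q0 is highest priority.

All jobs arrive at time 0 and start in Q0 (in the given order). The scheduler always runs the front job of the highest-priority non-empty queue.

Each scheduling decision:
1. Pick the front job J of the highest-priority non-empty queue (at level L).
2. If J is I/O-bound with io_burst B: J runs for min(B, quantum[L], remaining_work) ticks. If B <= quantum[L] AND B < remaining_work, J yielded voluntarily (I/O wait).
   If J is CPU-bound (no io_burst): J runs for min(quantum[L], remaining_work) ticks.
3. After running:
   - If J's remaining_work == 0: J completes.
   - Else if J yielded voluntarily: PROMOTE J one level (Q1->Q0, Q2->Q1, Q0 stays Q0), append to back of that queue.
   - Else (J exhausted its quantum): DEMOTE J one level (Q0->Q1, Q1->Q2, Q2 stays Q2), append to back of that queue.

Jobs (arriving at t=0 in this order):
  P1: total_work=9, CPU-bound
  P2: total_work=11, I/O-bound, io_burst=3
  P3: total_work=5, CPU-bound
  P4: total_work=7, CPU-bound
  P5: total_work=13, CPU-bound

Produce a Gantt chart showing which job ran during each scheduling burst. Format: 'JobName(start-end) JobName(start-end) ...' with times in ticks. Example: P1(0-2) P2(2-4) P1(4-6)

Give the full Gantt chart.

Answer: P1(0-3) P2(3-6) P3(6-9) P4(9-12) P5(12-15) P2(15-18) P2(18-21) P2(21-23) P1(23-27) P3(27-29) P4(29-33) P5(33-37) P1(37-39) P5(39-45)

Derivation:
t=0-3: P1@Q0 runs 3, rem=6, quantum used, demote→Q1. Q0=[P2,P3,P4,P5] Q1=[P1] Q2=[]
t=3-6: P2@Q0 runs 3, rem=8, I/O yield, promote→Q0. Q0=[P3,P4,P5,P2] Q1=[P1] Q2=[]
t=6-9: P3@Q0 runs 3, rem=2, quantum used, demote→Q1. Q0=[P4,P5,P2] Q1=[P1,P3] Q2=[]
t=9-12: P4@Q0 runs 3, rem=4, quantum used, demote→Q1. Q0=[P5,P2] Q1=[P1,P3,P4] Q2=[]
t=12-15: P5@Q0 runs 3, rem=10, quantum used, demote→Q1. Q0=[P2] Q1=[P1,P3,P4,P5] Q2=[]
t=15-18: P2@Q0 runs 3, rem=5, I/O yield, promote→Q0. Q0=[P2] Q1=[P1,P3,P4,P5] Q2=[]
t=18-21: P2@Q0 runs 3, rem=2, I/O yield, promote→Q0. Q0=[P2] Q1=[P1,P3,P4,P5] Q2=[]
t=21-23: P2@Q0 runs 2, rem=0, completes. Q0=[] Q1=[P1,P3,P4,P5] Q2=[]
t=23-27: P1@Q1 runs 4, rem=2, quantum used, demote→Q2. Q0=[] Q1=[P3,P4,P5] Q2=[P1]
t=27-29: P3@Q1 runs 2, rem=0, completes. Q0=[] Q1=[P4,P5] Q2=[P1]
t=29-33: P4@Q1 runs 4, rem=0, completes. Q0=[] Q1=[P5] Q2=[P1]
t=33-37: P5@Q1 runs 4, rem=6, quantum used, demote→Q2. Q0=[] Q1=[] Q2=[P1,P5]
t=37-39: P1@Q2 runs 2, rem=0, completes. Q0=[] Q1=[] Q2=[P5]
t=39-45: P5@Q2 runs 6, rem=0, completes. Q0=[] Q1=[] Q2=[]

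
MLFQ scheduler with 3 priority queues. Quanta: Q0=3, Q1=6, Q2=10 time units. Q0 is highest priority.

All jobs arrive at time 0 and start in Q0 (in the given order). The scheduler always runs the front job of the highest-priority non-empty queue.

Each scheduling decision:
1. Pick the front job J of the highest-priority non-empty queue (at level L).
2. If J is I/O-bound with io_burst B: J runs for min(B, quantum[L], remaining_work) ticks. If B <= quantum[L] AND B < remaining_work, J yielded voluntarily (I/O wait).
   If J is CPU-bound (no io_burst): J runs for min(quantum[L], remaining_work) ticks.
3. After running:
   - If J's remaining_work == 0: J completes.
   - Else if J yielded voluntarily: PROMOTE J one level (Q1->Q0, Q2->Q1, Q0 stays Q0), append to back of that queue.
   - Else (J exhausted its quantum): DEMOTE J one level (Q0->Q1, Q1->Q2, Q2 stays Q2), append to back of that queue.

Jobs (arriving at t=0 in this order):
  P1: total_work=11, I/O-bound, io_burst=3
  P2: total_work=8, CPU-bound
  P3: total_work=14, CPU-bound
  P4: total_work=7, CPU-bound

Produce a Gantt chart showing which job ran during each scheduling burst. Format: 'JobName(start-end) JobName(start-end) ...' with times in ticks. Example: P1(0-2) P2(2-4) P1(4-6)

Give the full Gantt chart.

Answer: P1(0-3) P2(3-6) P3(6-9) P4(9-12) P1(12-15) P1(15-18) P1(18-20) P2(20-25) P3(25-31) P4(31-35) P3(35-40)

Derivation:
t=0-3: P1@Q0 runs 3, rem=8, I/O yield, promote→Q0. Q0=[P2,P3,P4,P1] Q1=[] Q2=[]
t=3-6: P2@Q0 runs 3, rem=5, quantum used, demote→Q1. Q0=[P3,P4,P1] Q1=[P2] Q2=[]
t=6-9: P3@Q0 runs 3, rem=11, quantum used, demote→Q1. Q0=[P4,P1] Q1=[P2,P3] Q2=[]
t=9-12: P4@Q0 runs 3, rem=4, quantum used, demote→Q1. Q0=[P1] Q1=[P2,P3,P4] Q2=[]
t=12-15: P1@Q0 runs 3, rem=5, I/O yield, promote→Q0. Q0=[P1] Q1=[P2,P3,P4] Q2=[]
t=15-18: P1@Q0 runs 3, rem=2, I/O yield, promote→Q0. Q0=[P1] Q1=[P2,P3,P4] Q2=[]
t=18-20: P1@Q0 runs 2, rem=0, completes. Q0=[] Q1=[P2,P3,P4] Q2=[]
t=20-25: P2@Q1 runs 5, rem=0, completes. Q0=[] Q1=[P3,P4] Q2=[]
t=25-31: P3@Q1 runs 6, rem=5, quantum used, demote→Q2. Q0=[] Q1=[P4] Q2=[P3]
t=31-35: P4@Q1 runs 4, rem=0, completes. Q0=[] Q1=[] Q2=[P3]
t=35-40: P3@Q2 runs 5, rem=0, completes. Q0=[] Q1=[] Q2=[]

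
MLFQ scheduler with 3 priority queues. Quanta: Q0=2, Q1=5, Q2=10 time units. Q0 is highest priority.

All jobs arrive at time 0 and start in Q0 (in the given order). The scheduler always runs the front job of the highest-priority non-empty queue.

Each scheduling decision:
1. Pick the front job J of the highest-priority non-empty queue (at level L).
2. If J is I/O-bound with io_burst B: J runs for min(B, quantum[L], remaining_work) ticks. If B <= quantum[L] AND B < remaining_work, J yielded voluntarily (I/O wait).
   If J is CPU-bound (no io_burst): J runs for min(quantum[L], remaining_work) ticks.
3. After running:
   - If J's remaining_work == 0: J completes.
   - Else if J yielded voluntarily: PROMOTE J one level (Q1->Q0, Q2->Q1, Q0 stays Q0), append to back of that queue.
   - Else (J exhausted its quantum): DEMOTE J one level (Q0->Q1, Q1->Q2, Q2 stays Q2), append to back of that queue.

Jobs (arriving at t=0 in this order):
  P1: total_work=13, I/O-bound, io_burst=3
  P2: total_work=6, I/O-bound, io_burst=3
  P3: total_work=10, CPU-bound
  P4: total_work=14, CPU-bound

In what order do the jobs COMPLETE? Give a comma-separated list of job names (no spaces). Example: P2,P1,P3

Answer: P2,P1,P3,P4

Derivation:
t=0-2: P1@Q0 runs 2, rem=11, quantum used, demote→Q1. Q0=[P2,P3,P4] Q1=[P1] Q2=[]
t=2-4: P2@Q0 runs 2, rem=4, quantum used, demote→Q1. Q0=[P3,P4] Q1=[P1,P2] Q2=[]
t=4-6: P3@Q0 runs 2, rem=8, quantum used, demote→Q1. Q0=[P4] Q1=[P1,P2,P3] Q2=[]
t=6-8: P4@Q0 runs 2, rem=12, quantum used, demote→Q1. Q0=[] Q1=[P1,P2,P3,P4] Q2=[]
t=8-11: P1@Q1 runs 3, rem=8, I/O yield, promote→Q0. Q0=[P1] Q1=[P2,P3,P4] Q2=[]
t=11-13: P1@Q0 runs 2, rem=6, quantum used, demote→Q1. Q0=[] Q1=[P2,P3,P4,P1] Q2=[]
t=13-16: P2@Q1 runs 3, rem=1, I/O yield, promote→Q0. Q0=[P2] Q1=[P3,P4,P1] Q2=[]
t=16-17: P2@Q0 runs 1, rem=0, completes. Q0=[] Q1=[P3,P4,P1] Q2=[]
t=17-22: P3@Q1 runs 5, rem=3, quantum used, demote→Q2. Q0=[] Q1=[P4,P1] Q2=[P3]
t=22-27: P4@Q1 runs 5, rem=7, quantum used, demote→Q2. Q0=[] Q1=[P1] Q2=[P3,P4]
t=27-30: P1@Q1 runs 3, rem=3, I/O yield, promote→Q0. Q0=[P1] Q1=[] Q2=[P3,P4]
t=30-32: P1@Q0 runs 2, rem=1, quantum used, demote→Q1. Q0=[] Q1=[P1] Q2=[P3,P4]
t=32-33: P1@Q1 runs 1, rem=0, completes. Q0=[] Q1=[] Q2=[P3,P4]
t=33-36: P3@Q2 runs 3, rem=0, completes. Q0=[] Q1=[] Q2=[P4]
t=36-43: P4@Q2 runs 7, rem=0, completes. Q0=[] Q1=[] Q2=[]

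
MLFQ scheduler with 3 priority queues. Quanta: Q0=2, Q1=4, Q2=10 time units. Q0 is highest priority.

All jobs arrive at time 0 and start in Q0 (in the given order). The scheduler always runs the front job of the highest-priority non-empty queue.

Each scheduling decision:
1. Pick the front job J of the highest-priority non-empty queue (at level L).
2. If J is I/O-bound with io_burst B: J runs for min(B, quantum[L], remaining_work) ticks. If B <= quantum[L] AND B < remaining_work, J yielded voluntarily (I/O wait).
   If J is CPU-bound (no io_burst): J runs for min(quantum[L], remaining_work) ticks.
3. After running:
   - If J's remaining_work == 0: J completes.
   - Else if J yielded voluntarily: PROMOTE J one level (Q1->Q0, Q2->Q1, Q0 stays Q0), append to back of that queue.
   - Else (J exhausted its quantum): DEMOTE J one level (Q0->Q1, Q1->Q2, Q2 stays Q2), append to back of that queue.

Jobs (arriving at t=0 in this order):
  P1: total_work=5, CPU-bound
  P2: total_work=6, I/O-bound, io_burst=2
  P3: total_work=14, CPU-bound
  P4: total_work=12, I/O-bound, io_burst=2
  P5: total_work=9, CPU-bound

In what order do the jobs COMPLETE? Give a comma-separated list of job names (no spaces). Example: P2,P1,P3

t=0-2: P1@Q0 runs 2, rem=3, quantum used, demote→Q1. Q0=[P2,P3,P4,P5] Q1=[P1] Q2=[]
t=2-4: P2@Q0 runs 2, rem=4, I/O yield, promote→Q0. Q0=[P3,P4,P5,P2] Q1=[P1] Q2=[]
t=4-6: P3@Q0 runs 2, rem=12, quantum used, demote→Q1. Q0=[P4,P5,P2] Q1=[P1,P3] Q2=[]
t=6-8: P4@Q0 runs 2, rem=10, I/O yield, promote→Q0. Q0=[P5,P2,P4] Q1=[P1,P3] Q2=[]
t=8-10: P5@Q0 runs 2, rem=7, quantum used, demote→Q1. Q0=[P2,P4] Q1=[P1,P3,P5] Q2=[]
t=10-12: P2@Q0 runs 2, rem=2, I/O yield, promote→Q0. Q0=[P4,P2] Q1=[P1,P3,P5] Q2=[]
t=12-14: P4@Q0 runs 2, rem=8, I/O yield, promote→Q0. Q0=[P2,P4] Q1=[P1,P3,P5] Q2=[]
t=14-16: P2@Q0 runs 2, rem=0, completes. Q0=[P4] Q1=[P1,P3,P5] Q2=[]
t=16-18: P4@Q0 runs 2, rem=6, I/O yield, promote→Q0. Q0=[P4] Q1=[P1,P3,P5] Q2=[]
t=18-20: P4@Q0 runs 2, rem=4, I/O yield, promote→Q0. Q0=[P4] Q1=[P1,P3,P5] Q2=[]
t=20-22: P4@Q0 runs 2, rem=2, I/O yield, promote→Q0. Q0=[P4] Q1=[P1,P3,P5] Q2=[]
t=22-24: P4@Q0 runs 2, rem=0, completes. Q0=[] Q1=[P1,P3,P5] Q2=[]
t=24-27: P1@Q1 runs 3, rem=0, completes. Q0=[] Q1=[P3,P5] Q2=[]
t=27-31: P3@Q1 runs 4, rem=8, quantum used, demote→Q2. Q0=[] Q1=[P5] Q2=[P3]
t=31-35: P5@Q1 runs 4, rem=3, quantum used, demote→Q2. Q0=[] Q1=[] Q2=[P3,P5]
t=35-43: P3@Q2 runs 8, rem=0, completes. Q0=[] Q1=[] Q2=[P5]
t=43-46: P5@Q2 runs 3, rem=0, completes. Q0=[] Q1=[] Q2=[]

Answer: P2,P4,P1,P3,P5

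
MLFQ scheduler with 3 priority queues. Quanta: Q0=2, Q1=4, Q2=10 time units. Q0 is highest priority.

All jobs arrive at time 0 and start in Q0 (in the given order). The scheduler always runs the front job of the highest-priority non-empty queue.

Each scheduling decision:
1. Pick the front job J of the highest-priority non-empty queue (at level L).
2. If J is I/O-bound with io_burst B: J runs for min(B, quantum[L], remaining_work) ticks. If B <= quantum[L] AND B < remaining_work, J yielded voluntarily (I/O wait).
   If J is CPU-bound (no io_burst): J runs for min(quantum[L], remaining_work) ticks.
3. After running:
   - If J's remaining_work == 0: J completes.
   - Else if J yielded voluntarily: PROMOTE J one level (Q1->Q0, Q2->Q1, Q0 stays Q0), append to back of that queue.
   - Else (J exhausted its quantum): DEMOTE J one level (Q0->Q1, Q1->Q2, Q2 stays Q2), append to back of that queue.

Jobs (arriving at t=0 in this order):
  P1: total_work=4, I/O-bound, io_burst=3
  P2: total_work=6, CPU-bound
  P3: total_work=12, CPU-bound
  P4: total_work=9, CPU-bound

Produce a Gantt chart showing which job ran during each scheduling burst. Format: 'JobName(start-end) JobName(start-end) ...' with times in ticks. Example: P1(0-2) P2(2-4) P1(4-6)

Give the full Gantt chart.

t=0-2: P1@Q0 runs 2, rem=2, quantum used, demote→Q1. Q0=[P2,P3,P4] Q1=[P1] Q2=[]
t=2-4: P2@Q0 runs 2, rem=4, quantum used, demote→Q1. Q0=[P3,P4] Q1=[P1,P2] Q2=[]
t=4-6: P3@Q0 runs 2, rem=10, quantum used, demote→Q1. Q0=[P4] Q1=[P1,P2,P3] Q2=[]
t=6-8: P4@Q0 runs 2, rem=7, quantum used, demote→Q1. Q0=[] Q1=[P1,P2,P3,P4] Q2=[]
t=8-10: P1@Q1 runs 2, rem=0, completes. Q0=[] Q1=[P2,P3,P4] Q2=[]
t=10-14: P2@Q1 runs 4, rem=0, completes. Q0=[] Q1=[P3,P4] Q2=[]
t=14-18: P3@Q1 runs 4, rem=6, quantum used, demote→Q2. Q0=[] Q1=[P4] Q2=[P3]
t=18-22: P4@Q1 runs 4, rem=3, quantum used, demote→Q2. Q0=[] Q1=[] Q2=[P3,P4]
t=22-28: P3@Q2 runs 6, rem=0, completes. Q0=[] Q1=[] Q2=[P4]
t=28-31: P4@Q2 runs 3, rem=0, completes. Q0=[] Q1=[] Q2=[]

Answer: P1(0-2) P2(2-4) P3(4-6) P4(6-8) P1(8-10) P2(10-14) P3(14-18) P4(18-22) P3(22-28) P4(28-31)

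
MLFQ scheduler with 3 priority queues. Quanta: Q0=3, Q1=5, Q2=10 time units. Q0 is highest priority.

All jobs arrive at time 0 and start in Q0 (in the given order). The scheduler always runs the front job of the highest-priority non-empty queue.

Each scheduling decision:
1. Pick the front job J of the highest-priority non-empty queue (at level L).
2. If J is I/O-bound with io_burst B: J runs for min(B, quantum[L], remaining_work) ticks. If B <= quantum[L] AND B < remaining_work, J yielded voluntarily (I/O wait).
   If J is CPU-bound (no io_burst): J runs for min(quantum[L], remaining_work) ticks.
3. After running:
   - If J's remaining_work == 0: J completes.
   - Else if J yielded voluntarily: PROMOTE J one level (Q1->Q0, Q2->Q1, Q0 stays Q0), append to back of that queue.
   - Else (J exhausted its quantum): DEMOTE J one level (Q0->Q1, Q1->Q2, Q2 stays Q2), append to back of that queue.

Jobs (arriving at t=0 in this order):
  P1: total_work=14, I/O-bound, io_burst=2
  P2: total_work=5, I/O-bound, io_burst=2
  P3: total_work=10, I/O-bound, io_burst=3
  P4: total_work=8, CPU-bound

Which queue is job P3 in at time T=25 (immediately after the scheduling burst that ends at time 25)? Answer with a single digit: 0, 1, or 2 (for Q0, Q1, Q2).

t=0-2: P1@Q0 runs 2, rem=12, I/O yield, promote→Q0. Q0=[P2,P3,P4,P1] Q1=[] Q2=[]
t=2-4: P2@Q0 runs 2, rem=3, I/O yield, promote→Q0. Q0=[P3,P4,P1,P2] Q1=[] Q2=[]
t=4-7: P3@Q0 runs 3, rem=7, I/O yield, promote→Q0. Q0=[P4,P1,P2,P3] Q1=[] Q2=[]
t=7-10: P4@Q0 runs 3, rem=5, quantum used, demote→Q1. Q0=[P1,P2,P3] Q1=[P4] Q2=[]
t=10-12: P1@Q0 runs 2, rem=10, I/O yield, promote→Q0. Q0=[P2,P3,P1] Q1=[P4] Q2=[]
t=12-14: P2@Q0 runs 2, rem=1, I/O yield, promote→Q0. Q0=[P3,P1,P2] Q1=[P4] Q2=[]
t=14-17: P3@Q0 runs 3, rem=4, I/O yield, promote→Q0. Q0=[P1,P2,P3] Q1=[P4] Q2=[]
t=17-19: P1@Q0 runs 2, rem=8, I/O yield, promote→Q0. Q0=[P2,P3,P1] Q1=[P4] Q2=[]
t=19-20: P2@Q0 runs 1, rem=0, completes. Q0=[P3,P1] Q1=[P4] Q2=[]
t=20-23: P3@Q0 runs 3, rem=1, I/O yield, promote→Q0. Q0=[P1,P3] Q1=[P4] Q2=[]
t=23-25: P1@Q0 runs 2, rem=6, I/O yield, promote→Q0. Q0=[P3,P1] Q1=[P4] Q2=[]
t=25-26: P3@Q0 runs 1, rem=0, completes. Q0=[P1] Q1=[P4] Q2=[]
t=26-28: P1@Q0 runs 2, rem=4, I/O yield, promote→Q0. Q0=[P1] Q1=[P4] Q2=[]
t=28-30: P1@Q0 runs 2, rem=2, I/O yield, promote→Q0. Q0=[P1] Q1=[P4] Q2=[]
t=30-32: P1@Q0 runs 2, rem=0, completes. Q0=[] Q1=[P4] Q2=[]
t=32-37: P4@Q1 runs 5, rem=0, completes. Q0=[] Q1=[] Q2=[]

Answer: 0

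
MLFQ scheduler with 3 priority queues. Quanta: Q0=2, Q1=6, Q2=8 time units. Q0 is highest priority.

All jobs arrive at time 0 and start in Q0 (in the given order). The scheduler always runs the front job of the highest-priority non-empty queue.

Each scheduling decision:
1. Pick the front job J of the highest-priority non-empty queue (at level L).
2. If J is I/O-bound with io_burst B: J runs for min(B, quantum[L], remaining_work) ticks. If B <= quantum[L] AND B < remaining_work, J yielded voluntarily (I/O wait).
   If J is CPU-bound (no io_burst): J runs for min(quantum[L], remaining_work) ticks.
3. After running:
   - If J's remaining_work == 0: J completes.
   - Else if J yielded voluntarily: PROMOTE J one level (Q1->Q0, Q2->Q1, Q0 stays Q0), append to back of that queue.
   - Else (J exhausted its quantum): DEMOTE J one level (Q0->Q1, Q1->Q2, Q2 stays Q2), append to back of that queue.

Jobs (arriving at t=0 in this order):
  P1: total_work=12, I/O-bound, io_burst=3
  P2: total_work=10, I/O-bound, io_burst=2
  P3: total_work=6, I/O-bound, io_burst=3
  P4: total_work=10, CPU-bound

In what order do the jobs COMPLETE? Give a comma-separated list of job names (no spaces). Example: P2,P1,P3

t=0-2: P1@Q0 runs 2, rem=10, quantum used, demote→Q1. Q0=[P2,P3,P4] Q1=[P1] Q2=[]
t=2-4: P2@Q0 runs 2, rem=8, I/O yield, promote→Q0. Q0=[P3,P4,P2] Q1=[P1] Q2=[]
t=4-6: P3@Q0 runs 2, rem=4, quantum used, demote→Q1. Q0=[P4,P2] Q1=[P1,P3] Q2=[]
t=6-8: P4@Q0 runs 2, rem=8, quantum used, demote→Q1. Q0=[P2] Q1=[P1,P3,P4] Q2=[]
t=8-10: P2@Q0 runs 2, rem=6, I/O yield, promote→Q0. Q0=[P2] Q1=[P1,P3,P4] Q2=[]
t=10-12: P2@Q0 runs 2, rem=4, I/O yield, promote→Q0. Q0=[P2] Q1=[P1,P3,P4] Q2=[]
t=12-14: P2@Q0 runs 2, rem=2, I/O yield, promote→Q0. Q0=[P2] Q1=[P1,P3,P4] Q2=[]
t=14-16: P2@Q0 runs 2, rem=0, completes. Q0=[] Q1=[P1,P3,P4] Q2=[]
t=16-19: P1@Q1 runs 3, rem=7, I/O yield, promote→Q0. Q0=[P1] Q1=[P3,P4] Q2=[]
t=19-21: P1@Q0 runs 2, rem=5, quantum used, demote→Q1. Q0=[] Q1=[P3,P4,P1] Q2=[]
t=21-24: P3@Q1 runs 3, rem=1, I/O yield, promote→Q0. Q0=[P3] Q1=[P4,P1] Q2=[]
t=24-25: P3@Q0 runs 1, rem=0, completes. Q0=[] Q1=[P4,P1] Q2=[]
t=25-31: P4@Q1 runs 6, rem=2, quantum used, demote→Q2. Q0=[] Q1=[P1] Q2=[P4]
t=31-34: P1@Q1 runs 3, rem=2, I/O yield, promote→Q0. Q0=[P1] Q1=[] Q2=[P4]
t=34-36: P1@Q0 runs 2, rem=0, completes. Q0=[] Q1=[] Q2=[P4]
t=36-38: P4@Q2 runs 2, rem=0, completes. Q0=[] Q1=[] Q2=[]

Answer: P2,P3,P1,P4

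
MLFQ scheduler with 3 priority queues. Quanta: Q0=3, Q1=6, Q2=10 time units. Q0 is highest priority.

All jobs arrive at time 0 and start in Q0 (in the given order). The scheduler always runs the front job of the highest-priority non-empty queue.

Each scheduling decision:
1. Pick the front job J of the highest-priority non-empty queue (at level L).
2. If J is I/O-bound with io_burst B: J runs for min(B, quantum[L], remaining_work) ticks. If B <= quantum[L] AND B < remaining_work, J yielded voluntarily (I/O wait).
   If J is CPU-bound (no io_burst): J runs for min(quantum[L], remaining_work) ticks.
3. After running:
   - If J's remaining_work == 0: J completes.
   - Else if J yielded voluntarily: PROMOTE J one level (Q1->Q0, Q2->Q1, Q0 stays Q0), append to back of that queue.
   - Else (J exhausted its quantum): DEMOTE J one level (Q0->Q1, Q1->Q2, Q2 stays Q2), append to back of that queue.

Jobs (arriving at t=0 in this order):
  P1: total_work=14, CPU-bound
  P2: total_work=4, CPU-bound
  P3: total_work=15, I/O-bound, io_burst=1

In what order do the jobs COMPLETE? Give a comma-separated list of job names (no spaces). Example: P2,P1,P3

t=0-3: P1@Q0 runs 3, rem=11, quantum used, demote→Q1. Q0=[P2,P3] Q1=[P1] Q2=[]
t=3-6: P2@Q0 runs 3, rem=1, quantum used, demote→Q1. Q0=[P3] Q1=[P1,P2] Q2=[]
t=6-7: P3@Q0 runs 1, rem=14, I/O yield, promote→Q0. Q0=[P3] Q1=[P1,P2] Q2=[]
t=7-8: P3@Q0 runs 1, rem=13, I/O yield, promote→Q0. Q0=[P3] Q1=[P1,P2] Q2=[]
t=8-9: P3@Q0 runs 1, rem=12, I/O yield, promote→Q0. Q0=[P3] Q1=[P1,P2] Q2=[]
t=9-10: P3@Q0 runs 1, rem=11, I/O yield, promote→Q0. Q0=[P3] Q1=[P1,P2] Q2=[]
t=10-11: P3@Q0 runs 1, rem=10, I/O yield, promote→Q0. Q0=[P3] Q1=[P1,P2] Q2=[]
t=11-12: P3@Q0 runs 1, rem=9, I/O yield, promote→Q0. Q0=[P3] Q1=[P1,P2] Q2=[]
t=12-13: P3@Q0 runs 1, rem=8, I/O yield, promote→Q0. Q0=[P3] Q1=[P1,P2] Q2=[]
t=13-14: P3@Q0 runs 1, rem=7, I/O yield, promote→Q0. Q0=[P3] Q1=[P1,P2] Q2=[]
t=14-15: P3@Q0 runs 1, rem=6, I/O yield, promote→Q0. Q0=[P3] Q1=[P1,P2] Q2=[]
t=15-16: P3@Q0 runs 1, rem=5, I/O yield, promote→Q0. Q0=[P3] Q1=[P1,P2] Q2=[]
t=16-17: P3@Q0 runs 1, rem=4, I/O yield, promote→Q0. Q0=[P3] Q1=[P1,P2] Q2=[]
t=17-18: P3@Q0 runs 1, rem=3, I/O yield, promote→Q0. Q0=[P3] Q1=[P1,P2] Q2=[]
t=18-19: P3@Q0 runs 1, rem=2, I/O yield, promote→Q0. Q0=[P3] Q1=[P1,P2] Q2=[]
t=19-20: P3@Q0 runs 1, rem=1, I/O yield, promote→Q0. Q0=[P3] Q1=[P1,P2] Q2=[]
t=20-21: P3@Q0 runs 1, rem=0, completes. Q0=[] Q1=[P1,P2] Q2=[]
t=21-27: P1@Q1 runs 6, rem=5, quantum used, demote→Q2. Q0=[] Q1=[P2] Q2=[P1]
t=27-28: P2@Q1 runs 1, rem=0, completes. Q0=[] Q1=[] Q2=[P1]
t=28-33: P1@Q2 runs 5, rem=0, completes. Q0=[] Q1=[] Q2=[]

Answer: P3,P2,P1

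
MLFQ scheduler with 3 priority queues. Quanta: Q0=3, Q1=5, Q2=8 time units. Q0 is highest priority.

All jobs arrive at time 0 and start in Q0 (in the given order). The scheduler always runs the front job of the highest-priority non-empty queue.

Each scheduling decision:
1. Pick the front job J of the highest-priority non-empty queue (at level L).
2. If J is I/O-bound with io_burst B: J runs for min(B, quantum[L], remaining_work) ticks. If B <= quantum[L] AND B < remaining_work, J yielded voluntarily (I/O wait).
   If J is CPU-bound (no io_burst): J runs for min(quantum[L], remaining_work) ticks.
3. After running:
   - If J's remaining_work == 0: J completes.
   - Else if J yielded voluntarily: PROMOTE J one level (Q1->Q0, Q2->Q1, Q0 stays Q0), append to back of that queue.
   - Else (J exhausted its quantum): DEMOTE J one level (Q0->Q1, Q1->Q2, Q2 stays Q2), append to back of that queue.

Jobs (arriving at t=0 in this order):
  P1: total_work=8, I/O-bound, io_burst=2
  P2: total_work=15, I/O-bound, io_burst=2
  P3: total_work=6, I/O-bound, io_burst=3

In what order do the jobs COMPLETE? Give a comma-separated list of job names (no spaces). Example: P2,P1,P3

Answer: P3,P1,P2

Derivation:
t=0-2: P1@Q0 runs 2, rem=6, I/O yield, promote→Q0. Q0=[P2,P3,P1] Q1=[] Q2=[]
t=2-4: P2@Q0 runs 2, rem=13, I/O yield, promote→Q0. Q0=[P3,P1,P2] Q1=[] Q2=[]
t=4-7: P3@Q0 runs 3, rem=3, I/O yield, promote→Q0. Q0=[P1,P2,P3] Q1=[] Q2=[]
t=7-9: P1@Q0 runs 2, rem=4, I/O yield, promote→Q0. Q0=[P2,P3,P1] Q1=[] Q2=[]
t=9-11: P2@Q0 runs 2, rem=11, I/O yield, promote→Q0. Q0=[P3,P1,P2] Q1=[] Q2=[]
t=11-14: P3@Q0 runs 3, rem=0, completes. Q0=[P1,P2] Q1=[] Q2=[]
t=14-16: P1@Q0 runs 2, rem=2, I/O yield, promote→Q0. Q0=[P2,P1] Q1=[] Q2=[]
t=16-18: P2@Q0 runs 2, rem=9, I/O yield, promote→Q0. Q0=[P1,P2] Q1=[] Q2=[]
t=18-20: P1@Q0 runs 2, rem=0, completes. Q0=[P2] Q1=[] Q2=[]
t=20-22: P2@Q0 runs 2, rem=7, I/O yield, promote→Q0. Q0=[P2] Q1=[] Q2=[]
t=22-24: P2@Q0 runs 2, rem=5, I/O yield, promote→Q0. Q0=[P2] Q1=[] Q2=[]
t=24-26: P2@Q0 runs 2, rem=3, I/O yield, promote→Q0. Q0=[P2] Q1=[] Q2=[]
t=26-28: P2@Q0 runs 2, rem=1, I/O yield, promote→Q0. Q0=[P2] Q1=[] Q2=[]
t=28-29: P2@Q0 runs 1, rem=0, completes. Q0=[] Q1=[] Q2=[]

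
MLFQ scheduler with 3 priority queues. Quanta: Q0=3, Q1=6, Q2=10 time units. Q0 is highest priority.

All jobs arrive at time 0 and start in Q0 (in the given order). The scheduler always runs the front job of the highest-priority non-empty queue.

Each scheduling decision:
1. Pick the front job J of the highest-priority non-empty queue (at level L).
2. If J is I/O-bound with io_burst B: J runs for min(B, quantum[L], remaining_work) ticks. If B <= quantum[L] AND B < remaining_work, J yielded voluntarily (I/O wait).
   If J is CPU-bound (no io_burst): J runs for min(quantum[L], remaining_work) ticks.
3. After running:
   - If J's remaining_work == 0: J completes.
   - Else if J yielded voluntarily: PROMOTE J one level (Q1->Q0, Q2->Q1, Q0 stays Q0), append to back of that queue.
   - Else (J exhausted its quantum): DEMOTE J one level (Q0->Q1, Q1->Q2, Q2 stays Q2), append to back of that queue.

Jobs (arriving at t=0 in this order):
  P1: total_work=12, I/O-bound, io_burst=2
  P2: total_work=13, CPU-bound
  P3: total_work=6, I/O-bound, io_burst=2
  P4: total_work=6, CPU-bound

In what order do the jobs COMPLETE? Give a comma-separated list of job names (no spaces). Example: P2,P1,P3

Answer: P3,P1,P4,P2

Derivation:
t=0-2: P1@Q0 runs 2, rem=10, I/O yield, promote→Q0. Q0=[P2,P3,P4,P1] Q1=[] Q2=[]
t=2-5: P2@Q0 runs 3, rem=10, quantum used, demote→Q1. Q0=[P3,P4,P1] Q1=[P2] Q2=[]
t=5-7: P3@Q0 runs 2, rem=4, I/O yield, promote→Q0. Q0=[P4,P1,P3] Q1=[P2] Q2=[]
t=7-10: P4@Q0 runs 3, rem=3, quantum used, demote→Q1. Q0=[P1,P3] Q1=[P2,P4] Q2=[]
t=10-12: P1@Q0 runs 2, rem=8, I/O yield, promote→Q0. Q0=[P3,P1] Q1=[P2,P4] Q2=[]
t=12-14: P3@Q0 runs 2, rem=2, I/O yield, promote→Q0. Q0=[P1,P3] Q1=[P2,P4] Q2=[]
t=14-16: P1@Q0 runs 2, rem=6, I/O yield, promote→Q0. Q0=[P3,P1] Q1=[P2,P4] Q2=[]
t=16-18: P3@Q0 runs 2, rem=0, completes. Q0=[P1] Q1=[P2,P4] Q2=[]
t=18-20: P1@Q0 runs 2, rem=4, I/O yield, promote→Q0. Q0=[P1] Q1=[P2,P4] Q2=[]
t=20-22: P1@Q0 runs 2, rem=2, I/O yield, promote→Q0. Q0=[P1] Q1=[P2,P4] Q2=[]
t=22-24: P1@Q0 runs 2, rem=0, completes. Q0=[] Q1=[P2,P4] Q2=[]
t=24-30: P2@Q1 runs 6, rem=4, quantum used, demote→Q2. Q0=[] Q1=[P4] Q2=[P2]
t=30-33: P4@Q1 runs 3, rem=0, completes. Q0=[] Q1=[] Q2=[P2]
t=33-37: P2@Q2 runs 4, rem=0, completes. Q0=[] Q1=[] Q2=[]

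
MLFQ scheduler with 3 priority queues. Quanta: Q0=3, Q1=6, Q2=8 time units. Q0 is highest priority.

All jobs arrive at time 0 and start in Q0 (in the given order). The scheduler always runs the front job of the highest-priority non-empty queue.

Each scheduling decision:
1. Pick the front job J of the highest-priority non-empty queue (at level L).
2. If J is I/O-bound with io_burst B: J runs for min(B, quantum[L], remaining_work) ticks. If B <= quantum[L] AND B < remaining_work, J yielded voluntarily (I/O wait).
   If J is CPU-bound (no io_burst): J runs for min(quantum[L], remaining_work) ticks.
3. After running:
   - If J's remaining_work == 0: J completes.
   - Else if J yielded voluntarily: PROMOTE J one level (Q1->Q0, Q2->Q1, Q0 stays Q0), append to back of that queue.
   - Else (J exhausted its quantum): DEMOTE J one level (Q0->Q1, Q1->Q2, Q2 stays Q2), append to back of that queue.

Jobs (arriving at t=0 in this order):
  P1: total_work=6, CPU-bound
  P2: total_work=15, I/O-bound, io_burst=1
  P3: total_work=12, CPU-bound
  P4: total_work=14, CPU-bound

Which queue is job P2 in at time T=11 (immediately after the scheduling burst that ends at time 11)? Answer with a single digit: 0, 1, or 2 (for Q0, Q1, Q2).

t=0-3: P1@Q0 runs 3, rem=3, quantum used, demote→Q1. Q0=[P2,P3,P4] Q1=[P1] Q2=[]
t=3-4: P2@Q0 runs 1, rem=14, I/O yield, promote→Q0. Q0=[P3,P4,P2] Q1=[P1] Q2=[]
t=4-7: P3@Q0 runs 3, rem=9, quantum used, demote→Q1. Q0=[P4,P2] Q1=[P1,P3] Q2=[]
t=7-10: P4@Q0 runs 3, rem=11, quantum used, demote→Q1. Q0=[P2] Q1=[P1,P3,P4] Q2=[]
t=10-11: P2@Q0 runs 1, rem=13, I/O yield, promote→Q0. Q0=[P2] Q1=[P1,P3,P4] Q2=[]
t=11-12: P2@Q0 runs 1, rem=12, I/O yield, promote→Q0. Q0=[P2] Q1=[P1,P3,P4] Q2=[]
t=12-13: P2@Q0 runs 1, rem=11, I/O yield, promote→Q0. Q0=[P2] Q1=[P1,P3,P4] Q2=[]
t=13-14: P2@Q0 runs 1, rem=10, I/O yield, promote→Q0. Q0=[P2] Q1=[P1,P3,P4] Q2=[]
t=14-15: P2@Q0 runs 1, rem=9, I/O yield, promote→Q0. Q0=[P2] Q1=[P1,P3,P4] Q2=[]
t=15-16: P2@Q0 runs 1, rem=8, I/O yield, promote→Q0. Q0=[P2] Q1=[P1,P3,P4] Q2=[]
t=16-17: P2@Q0 runs 1, rem=7, I/O yield, promote→Q0. Q0=[P2] Q1=[P1,P3,P4] Q2=[]
t=17-18: P2@Q0 runs 1, rem=6, I/O yield, promote→Q0. Q0=[P2] Q1=[P1,P3,P4] Q2=[]
t=18-19: P2@Q0 runs 1, rem=5, I/O yield, promote→Q0. Q0=[P2] Q1=[P1,P3,P4] Q2=[]
t=19-20: P2@Q0 runs 1, rem=4, I/O yield, promote→Q0. Q0=[P2] Q1=[P1,P3,P4] Q2=[]
t=20-21: P2@Q0 runs 1, rem=3, I/O yield, promote→Q0. Q0=[P2] Q1=[P1,P3,P4] Q2=[]
t=21-22: P2@Q0 runs 1, rem=2, I/O yield, promote→Q0. Q0=[P2] Q1=[P1,P3,P4] Q2=[]
t=22-23: P2@Q0 runs 1, rem=1, I/O yield, promote→Q0. Q0=[P2] Q1=[P1,P3,P4] Q2=[]
t=23-24: P2@Q0 runs 1, rem=0, completes. Q0=[] Q1=[P1,P3,P4] Q2=[]
t=24-27: P1@Q1 runs 3, rem=0, completes. Q0=[] Q1=[P3,P4] Q2=[]
t=27-33: P3@Q1 runs 6, rem=3, quantum used, demote→Q2. Q0=[] Q1=[P4] Q2=[P3]
t=33-39: P4@Q1 runs 6, rem=5, quantum used, demote→Q2. Q0=[] Q1=[] Q2=[P3,P4]
t=39-42: P3@Q2 runs 3, rem=0, completes. Q0=[] Q1=[] Q2=[P4]
t=42-47: P4@Q2 runs 5, rem=0, completes. Q0=[] Q1=[] Q2=[]

Answer: 0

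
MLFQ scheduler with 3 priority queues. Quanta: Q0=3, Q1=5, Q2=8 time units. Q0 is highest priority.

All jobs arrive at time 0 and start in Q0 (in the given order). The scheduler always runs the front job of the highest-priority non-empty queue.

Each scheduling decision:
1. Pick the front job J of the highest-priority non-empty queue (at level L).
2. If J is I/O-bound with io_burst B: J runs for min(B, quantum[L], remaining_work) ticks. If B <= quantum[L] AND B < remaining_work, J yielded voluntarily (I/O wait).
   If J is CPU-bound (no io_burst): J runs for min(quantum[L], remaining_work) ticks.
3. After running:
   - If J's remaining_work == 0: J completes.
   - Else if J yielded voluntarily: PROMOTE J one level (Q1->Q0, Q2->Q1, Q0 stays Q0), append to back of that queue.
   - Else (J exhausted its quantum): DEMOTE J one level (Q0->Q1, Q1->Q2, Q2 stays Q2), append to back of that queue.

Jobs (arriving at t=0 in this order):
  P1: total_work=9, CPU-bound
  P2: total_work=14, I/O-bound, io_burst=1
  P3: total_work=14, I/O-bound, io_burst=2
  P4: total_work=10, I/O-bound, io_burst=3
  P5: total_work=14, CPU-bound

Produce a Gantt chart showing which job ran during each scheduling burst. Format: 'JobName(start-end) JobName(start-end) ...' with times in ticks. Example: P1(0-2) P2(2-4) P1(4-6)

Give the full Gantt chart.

Answer: P1(0-3) P2(3-4) P3(4-6) P4(6-9) P5(9-12) P2(12-13) P3(13-15) P4(15-18) P2(18-19) P3(19-21) P4(21-24) P2(24-25) P3(25-27) P4(27-28) P2(28-29) P3(29-31) P2(31-32) P3(32-34) P2(34-35) P3(35-37) P2(37-38) P2(38-39) P2(39-40) P2(40-41) P2(41-42) P2(42-43) P2(43-44) P1(44-49) P5(49-54) P1(54-55) P5(55-61)

Derivation:
t=0-3: P1@Q0 runs 3, rem=6, quantum used, demote→Q1. Q0=[P2,P3,P4,P5] Q1=[P1] Q2=[]
t=3-4: P2@Q0 runs 1, rem=13, I/O yield, promote→Q0. Q0=[P3,P4,P5,P2] Q1=[P1] Q2=[]
t=4-6: P3@Q0 runs 2, rem=12, I/O yield, promote→Q0. Q0=[P4,P5,P2,P3] Q1=[P1] Q2=[]
t=6-9: P4@Q0 runs 3, rem=7, I/O yield, promote→Q0. Q0=[P5,P2,P3,P4] Q1=[P1] Q2=[]
t=9-12: P5@Q0 runs 3, rem=11, quantum used, demote→Q1. Q0=[P2,P3,P4] Q1=[P1,P5] Q2=[]
t=12-13: P2@Q0 runs 1, rem=12, I/O yield, promote→Q0. Q0=[P3,P4,P2] Q1=[P1,P5] Q2=[]
t=13-15: P3@Q0 runs 2, rem=10, I/O yield, promote→Q0. Q0=[P4,P2,P3] Q1=[P1,P5] Q2=[]
t=15-18: P4@Q0 runs 3, rem=4, I/O yield, promote→Q0. Q0=[P2,P3,P4] Q1=[P1,P5] Q2=[]
t=18-19: P2@Q0 runs 1, rem=11, I/O yield, promote→Q0. Q0=[P3,P4,P2] Q1=[P1,P5] Q2=[]
t=19-21: P3@Q0 runs 2, rem=8, I/O yield, promote→Q0. Q0=[P4,P2,P3] Q1=[P1,P5] Q2=[]
t=21-24: P4@Q0 runs 3, rem=1, I/O yield, promote→Q0. Q0=[P2,P3,P4] Q1=[P1,P5] Q2=[]
t=24-25: P2@Q0 runs 1, rem=10, I/O yield, promote→Q0. Q0=[P3,P4,P2] Q1=[P1,P5] Q2=[]
t=25-27: P3@Q0 runs 2, rem=6, I/O yield, promote→Q0. Q0=[P4,P2,P3] Q1=[P1,P5] Q2=[]
t=27-28: P4@Q0 runs 1, rem=0, completes. Q0=[P2,P3] Q1=[P1,P5] Q2=[]
t=28-29: P2@Q0 runs 1, rem=9, I/O yield, promote→Q0. Q0=[P3,P2] Q1=[P1,P5] Q2=[]
t=29-31: P3@Q0 runs 2, rem=4, I/O yield, promote→Q0. Q0=[P2,P3] Q1=[P1,P5] Q2=[]
t=31-32: P2@Q0 runs 1, rem=8, I/O yield, promote→Q0. Q0=[P3,P2] Q1=[P1,P5] Q2=[]
t=32-34: P3@Q0 runs 2, rem=2, I/O yield, promote→Q0. Q0=[P2,P3] Q1=[P1,P5] Q2=[]
t=34-35: P2@Q0 runs 1, rem=7, I/O yield, promote→Q0. Q0=[P3,P2] Q1=[P1,P5] Q2=[]
t=35-37: P3@Q0 runs 2, rem=0, completes. Q0=[P2] Q1=[P1,P5] Q2=[]
t=37-38: P2@Q0 runs 1, rem=6, I/O yield, promote→Q0. Q0=[P2] Q1=[P1,P5] Q2=[]
t=38-39: P2@Q0 runs 1, rem=5, I/O yield, promote→Q0. Q0=[P2] Q1=[P1,P5] Q2=[]
t=39-40: P2@Q0 runs 1, rem=4, I/O yield, promote→Q0. Q0=[P2] Q1=[P1,P5] Q2=[]
t=40-41: P2@Q0 runs 1, rem=3, I/O yield, promote→Q0. Q0=[P2] Q1=[P1,P5] Q2=[]
t=41-42: P2@Q0 runs 1, rem=2, I/O yield, promote→Q0. Q0=[P2] Q1=[P1,P5] Q2=[]
t=42-43: P2@Q0 runs 1, rem=1, I/O yield, promote→Q0. Q0=[P2] Q1=[P1,P5] Q2=[]
t=43-44: P2@Q0 runs 1, rem=0, completes. Q0=[] Q1=[P1,P5] Q2=[]
t=44-49: P1@Q1 runs 5, rem=1, quantum used, demote→Q2. Q0=[] Q1=[P5] Q2=[P1]
t=49-54: P5@Q1 runs 5, rem=6, quantum used, demote→Q2. Q0=[] Q1=[] Q2=[P1,P5]
t=54-55: P1@Q2 runs 1, rem=0, completes. Q0=[] Q1=[] Q2=[P5]
t=55-61: P5@Q2 runs 6, rem=0, completes. Q0=[] Q1=[] Q2=[]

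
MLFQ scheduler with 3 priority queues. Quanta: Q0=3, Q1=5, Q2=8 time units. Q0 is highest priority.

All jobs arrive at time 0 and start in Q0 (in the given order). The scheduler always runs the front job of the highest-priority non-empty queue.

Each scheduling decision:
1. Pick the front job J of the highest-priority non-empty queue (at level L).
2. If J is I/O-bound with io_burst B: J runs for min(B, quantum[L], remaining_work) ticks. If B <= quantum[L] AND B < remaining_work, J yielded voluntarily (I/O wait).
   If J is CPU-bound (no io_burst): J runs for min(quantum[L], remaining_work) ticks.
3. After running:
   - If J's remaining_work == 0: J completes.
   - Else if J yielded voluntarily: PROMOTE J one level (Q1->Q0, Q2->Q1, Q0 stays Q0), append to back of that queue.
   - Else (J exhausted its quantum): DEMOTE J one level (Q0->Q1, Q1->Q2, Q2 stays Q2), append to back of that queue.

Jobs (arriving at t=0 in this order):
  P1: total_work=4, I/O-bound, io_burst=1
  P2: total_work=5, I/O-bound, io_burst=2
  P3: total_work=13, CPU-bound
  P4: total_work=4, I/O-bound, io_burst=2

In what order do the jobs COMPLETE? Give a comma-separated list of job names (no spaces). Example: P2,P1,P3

t=0-1: P1@Q0 runs 1, rem=3, I/O yield, promote→Q0. Q0=[P2,P3,P4,P1] Q1=[] Q2=[]
t=1-3: P2@Q0 runs 2, rem=3, I/O yield, promote→Q0. Q0=[P3,P4,P1,P2] Q1=[] Q2=[]
t=3-6: P3@Q0 runs 3, rem=10, quantum used, demote→Q1. Q0=[P4,P1,P2] Q1=[P3] Q2=[]
t=6-8: P4@Q0 runs 2, rem=2, I/O yield, promote→Q0. Q0=[P1,P2,P4] Q1=[P3] Q2=[]
t=8-9: P1@Q0 runs 1, rem=2, I/O yield, promote→Q0. Q0=[P2,P4,P1] Q1=[P3] Q2=[]
t=9-11: P2@Q0 runs 2, rem=1, I/O yield, promote→Q0. Q0=[P4,P1,P2] Q1=[P3] Q2=[]
t=11-13: P4@Q0 runs 2, rem=0, completes. Q0=[P1,P2] Q1=[P3] Q2=[]
t=13-14: P1@Q0 runs 1, rem=1, I/O yield, promote→Q0. Q0=[P2,P1] Q1=[P3] Q2=[]
t=14-15: P2@Q0 runs 1, rem=0, completes. Q0=[P1] Q1=[P3] Q2=[]
t=15-16: P1@Q0 runs 1, rem=0, completes. Q0=[] Q1=[P3] Q2=[]
t=16-21: P3@Q1 runs 5, rem=5, quantum used, demote→Q2. Q0=[] Q1=[] Q2=[P3]
t=21-26: P3@Q2 runs 5, rem=0, completes. Q0=[] Q1=[] Q2=[]

Answer: P4,P2,P1,P3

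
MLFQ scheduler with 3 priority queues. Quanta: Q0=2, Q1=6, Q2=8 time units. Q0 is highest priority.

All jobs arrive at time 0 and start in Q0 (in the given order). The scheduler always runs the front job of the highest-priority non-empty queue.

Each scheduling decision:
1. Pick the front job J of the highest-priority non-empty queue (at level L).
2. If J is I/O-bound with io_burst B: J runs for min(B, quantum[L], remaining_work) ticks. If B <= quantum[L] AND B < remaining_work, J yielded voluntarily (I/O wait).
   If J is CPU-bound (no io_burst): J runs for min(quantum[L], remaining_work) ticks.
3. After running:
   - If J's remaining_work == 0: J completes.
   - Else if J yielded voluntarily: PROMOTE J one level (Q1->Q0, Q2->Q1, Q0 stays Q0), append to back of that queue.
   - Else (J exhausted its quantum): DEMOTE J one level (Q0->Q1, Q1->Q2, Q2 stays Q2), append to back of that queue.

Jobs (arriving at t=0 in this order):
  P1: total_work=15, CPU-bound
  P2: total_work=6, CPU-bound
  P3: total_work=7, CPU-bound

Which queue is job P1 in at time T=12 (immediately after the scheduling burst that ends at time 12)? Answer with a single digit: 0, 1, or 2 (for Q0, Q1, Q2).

Answer: 2

Derivation:
t=0-2: P1@Q0 runs 2, rem=13, quantum used, demote→Q1. Q0=[P2,P3] Q1=[P1] Q2=[]
t=2-4: P2@Q0 runs 2, rem=4, quantum used, demote→Q1. Q0=[P3] Q1=[P1,P2] Q2=[]
t=4-6: P3@Q0 runs 2, rem=5, quantum used, demote→Q1. Q0=[] Q1=[P1,P2,P3] Q2=[]
t=6-12: P1@Q1 runs 6, rem=7, quantum used, demote→Q2. Q0=[] Q1=[P2,P3] Q2=[P1]
t=12-16: P2@Q1 runs 4, rem=0, completes. Q0=[] Q1=[P3] Q2=[P1]
t=16-21: P3@Q1 runs 5, rem=0, completes. Q0=[] Q1=[] Q2=[P1]
t=21-28: P1@Q2 runs 7, rem=0, completes. Q0=[] Q1=[] Q2=[]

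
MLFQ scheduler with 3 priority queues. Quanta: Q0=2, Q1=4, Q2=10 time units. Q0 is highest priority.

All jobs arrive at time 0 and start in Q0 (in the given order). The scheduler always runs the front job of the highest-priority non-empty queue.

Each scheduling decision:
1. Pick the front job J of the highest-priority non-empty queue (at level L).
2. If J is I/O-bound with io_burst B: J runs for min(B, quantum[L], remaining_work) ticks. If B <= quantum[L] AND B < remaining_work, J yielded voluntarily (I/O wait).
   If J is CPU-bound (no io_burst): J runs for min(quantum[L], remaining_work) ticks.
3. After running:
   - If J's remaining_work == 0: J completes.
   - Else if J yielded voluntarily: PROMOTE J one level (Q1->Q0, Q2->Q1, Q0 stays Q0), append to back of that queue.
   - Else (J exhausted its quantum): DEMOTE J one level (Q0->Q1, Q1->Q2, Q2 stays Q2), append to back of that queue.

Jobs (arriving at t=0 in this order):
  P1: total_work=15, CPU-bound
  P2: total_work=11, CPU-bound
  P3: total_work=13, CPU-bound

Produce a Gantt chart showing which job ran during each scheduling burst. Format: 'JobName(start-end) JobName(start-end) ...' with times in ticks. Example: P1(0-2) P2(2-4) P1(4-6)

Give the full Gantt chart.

t=0-2: P1@Q0 runs 2, rem=13, quantum used, demote→Q1. Q0=[P2,P3] Q1=[P1] Q2=[]
t=2-4: P2@Q0 runs 2, rem=9, quantum used, demote→Q1. Q0=[P3] Q1=[P1,P2] Q2=[]
t=4-6: P3@Q0 runs 2, rem=11, quantum used, demote→Q1. Q0=[] Q1=[P1,P2,P3] Q2=[]
t=6-10: P1@Q1 runs 4, rem=9, quantum used, demote→Q2. Q0=[] Q1=[P2,P3] Q2=[P1]
t=10-14: P2@Q1 runs 4, rem=5, quantum used, demote→Q2. Q0=[] Q1=[P3] Q2=[P1,P2]
t=14-18: P3@Q1 runs 4, rem=7, quantum used, demote→Q2. Q0=[] Q1=[] Q2=[P1,P2,P3]
t=18-27: P1@Q2 runs 9, rem=0, completes. Q0=[] Q1=[] Q2=[P2,P3]
t=27-32: P2@Q2 runs 5, rem=0, completes. Q0=[] Q1=[] Q2=[P3]
t=32-39: P3@Q2 runs 7, rem=0, completes. Q0=[] Q1=[] Q2=[]

Answer: P1(0-2) P2(2-4) P3(4-6) P1(6-10) P2(10-14) P3(14-18) P1(18-27) P2(27-32) P3(32-39)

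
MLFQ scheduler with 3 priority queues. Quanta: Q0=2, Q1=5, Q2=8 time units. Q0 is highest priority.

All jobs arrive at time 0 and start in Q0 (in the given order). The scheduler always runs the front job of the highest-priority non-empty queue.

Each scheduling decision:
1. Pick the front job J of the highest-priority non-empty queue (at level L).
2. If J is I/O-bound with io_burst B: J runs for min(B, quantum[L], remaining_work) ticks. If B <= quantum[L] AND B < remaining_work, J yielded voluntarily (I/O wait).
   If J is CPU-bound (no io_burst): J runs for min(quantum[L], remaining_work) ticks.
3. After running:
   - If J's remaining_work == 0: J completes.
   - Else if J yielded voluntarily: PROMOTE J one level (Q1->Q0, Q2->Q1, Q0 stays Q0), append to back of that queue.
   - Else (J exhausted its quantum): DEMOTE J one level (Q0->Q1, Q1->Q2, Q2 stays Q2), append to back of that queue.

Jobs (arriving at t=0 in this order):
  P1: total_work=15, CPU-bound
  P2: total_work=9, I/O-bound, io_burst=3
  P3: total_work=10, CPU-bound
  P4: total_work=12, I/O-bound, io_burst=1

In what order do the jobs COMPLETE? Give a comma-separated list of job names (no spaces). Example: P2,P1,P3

Answer: P4,P2,P1,P3

Derivation:
t=0-2: P1@Q0 runs 2, rem=13, quantum used, demote→Q1. Q0=[P2,P3,P4] Q1=[P1] Q2=[]
t=2-4: P2@Q0 runs 2, rem=7, quantum used, demote→Q1. Q0=[P3,P4] Q1=[P1,P2] Q2=[]
t=4-6: P3@Q0 runs 2, rem=8, quantum used, demote→Q1. Q0=[P4] Q1=[P1,P2,P3] Q2=[]
t=6-7: P4@Q0 runs 1, rem=11, I/O yield, promote→Q0. Q0=[P4] Q1=[P1,P2,P3] Q2=[]
t=7-8: P4@Q0 runs 1, rem=10, I/O yield, promote→Q0. Q0=[P4] Q1=[P1,P2,P3] Q2=[]
t=8-9: P4@Q0 runs 1, rem=9, I/O yield, promote→Q0. Q0=[P4] Q1=[P1,P2,P3] Q2=[]
t=9-10: P4@Q0 runs 1, rem=8, I/O yield, promote→Q0. Q0=[P4] Q1=[P1,P2,P3] Q2=[]
t=10-11: P4@Q0 runs 1, rem=7, I/O yield, promote→Q0. Q0=[P4] Q1=[P1,P2,P3] Q2=[]
t=11-12: P4@Q0 runs 1, rem=6, I/O yield, promote→Q0. Q0=[P4] Q1=[P1,P2,P3] Q2=[]
t=12-13: P4@Q0 runs 1, rem=5, I/O yield, promote→Q0. Q0=[P4] Q1=[P1,P2,P3] Q2=[]
t=13-14: P4@Q0 runs 1, rem=4, I/O yield, promote→Q0. Q0=[P4] Q1=[P1,P2,P3] Q2=[]
t=14-15: P4@Q0 runs 1, rem=3, I/O yield, promote→Q0. Q0=[P4] Q1=[P1,P2,P3] Q2=[]
t=15-16: P4@Q0 runs 1, rem=2, I/O yield, promote→Q0. Q0=[P4] Q1=[P1,P2,P3] Q2=[]
t=16-17: P4@Q0 runs 1, rem=1, I/O yield, promote→Q0. Q0=[P4] Q1=[P1,P2,P3] Q2=[]
t=17-18: P4@Q0 runs 1, rem=0, completes. Q0=[] Q1=[P1,P2,P3] Q2=[]
t=18-23: P1@Q1 runs 5, rem=8, quantum used, demote→Q2. Q0=[] Q1=[P2,P3] Q2=[P1]
t=23-26: P2@Q1 runs 3, rem=4, I/O yield, promote→Q0. Q0=[P2] Q1=[P3] Q2=[P1]
t=26-28: P2@Q0 runs 2, rem=2, quantum used, demote→Q1. Q0=[] Q1=[P3,P2] Q2=[P1]
t=28-33: P3@Q1 runs 5, rem=3, quantum used, demote→Q2. Q0=[] Q1=[P2] Q2=[P1,P3]
t=33-35: P2@Q1 runs 2, rem=0, completes. Q0=[] Q1=[] Q2=[P1,P3]
t=35-43: P1@Q2 runs 8, rem=0, completes. Q0=[] Q1=[] Q2=[P3]
t=43-46: P3@Q2 runs 3, rem=0, completes. Q0=[] Q1=[] Q2=[]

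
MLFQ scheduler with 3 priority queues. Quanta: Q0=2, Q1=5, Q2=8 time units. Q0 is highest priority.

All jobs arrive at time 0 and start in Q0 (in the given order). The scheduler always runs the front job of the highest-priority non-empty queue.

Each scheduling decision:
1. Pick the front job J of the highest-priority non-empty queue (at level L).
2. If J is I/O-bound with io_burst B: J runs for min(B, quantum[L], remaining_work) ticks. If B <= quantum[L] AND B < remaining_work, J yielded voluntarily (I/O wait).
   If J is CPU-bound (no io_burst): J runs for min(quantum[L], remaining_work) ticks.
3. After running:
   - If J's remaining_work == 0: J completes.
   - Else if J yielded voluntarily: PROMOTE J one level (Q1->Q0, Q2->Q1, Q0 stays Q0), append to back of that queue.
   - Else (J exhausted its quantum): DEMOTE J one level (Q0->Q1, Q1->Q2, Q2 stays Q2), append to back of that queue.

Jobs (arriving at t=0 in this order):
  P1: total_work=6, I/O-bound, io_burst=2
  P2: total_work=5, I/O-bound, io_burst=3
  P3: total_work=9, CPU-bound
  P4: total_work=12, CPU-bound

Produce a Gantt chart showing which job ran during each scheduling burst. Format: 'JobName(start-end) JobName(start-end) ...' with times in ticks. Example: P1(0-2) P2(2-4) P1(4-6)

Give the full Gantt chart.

Answer: P1(0-2) P2(2-4) P3(4-6) P4(6-8) P1(8-10) P1(10-12) P2(12-15) P3(15-20) P4(20-25) P3(25-27) P4(27-32)

Derivation:
t=0-2: P1@Q0 runs 2, rem=4, I/O yield, promote→Q0. Q0=[P2,P3,P4,P1] Q1=[] Q2=[]
t=2-4: P2@Q0 runs 2, rem=3, quantum used, demote→Q1. Q0=[P3,P4,P1] Q1=[P2] Q2=[]
t=4-6: P3@Q0 runs 2, rem=7, quantum used, demote→Q1. Q0=[P4,P1] Q1=[P2,P3] Q2=[]
t=6-8: P4@Q0 runs 2, rem=10, quantum used, demote→Q1. Q0=[P1] Q1=[P2,P3,P4] Q2=[]
t=8-10: P1@Q0 runs 2, rem=2, I/O yield, promote→Q0. Q0=[P1] Q1=[P2,P3,P4] Q2=[]
t=10-12: P1@Q0 runs 2, rem=0, completes. Q0=[] Q1=[P2,P3,P4] Q2=[]
t=12-15: P2@Q1 runs 3, rem=0, completes. Q0=[] Q1=[P3,P4] Q2=[]
t=15-20: P3@Q1 runs 5, rem=2, quantum used, demote→Q2. Q0=[] Q1=[P4] Q2=[P3]
t=20-25: P4@Q1 runs 5, rem=5, quantum used, demote→Q2. Q0=[] Q1=[] Q2=[P3,P4]
t=25-27: P3@Q2 runs 2, rem=0, completes. Q0=[] Q1=[] Q2=[P4]
t=27-32: P4@Q2 runs 5, rem=0, completes. Q0=[] Q1=[] Q2=[]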